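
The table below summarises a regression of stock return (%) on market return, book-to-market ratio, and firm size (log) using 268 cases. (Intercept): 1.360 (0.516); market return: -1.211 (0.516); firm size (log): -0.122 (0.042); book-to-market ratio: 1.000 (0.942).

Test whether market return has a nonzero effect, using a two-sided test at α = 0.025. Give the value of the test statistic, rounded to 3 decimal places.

t = -2.347

Read off: b = -1.211, SE = 0.516 for market return.
H₀: β₁ = 0 vs H₁: β₁ ≠ 0.
t = -1.211 / 0.516 = -2.347.
df = n − k − 1 = 268 − 3 − 1 = 264.
Two-sided p ≈ 0.0197, which is < 0.025, so reject H₀.
There is evidence that market return is associated with stock return, holding the other predictors fixed.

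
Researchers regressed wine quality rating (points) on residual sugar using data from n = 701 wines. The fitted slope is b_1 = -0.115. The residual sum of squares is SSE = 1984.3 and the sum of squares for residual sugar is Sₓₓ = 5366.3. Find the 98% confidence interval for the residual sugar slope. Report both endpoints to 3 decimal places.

(-0.169, -0.061)

MSE = SSE/(n − 2) = 1984.3/699 = 2.83877.
SE(b_1) = √(MSE/Sₓₓ) = √(2.83877/5366.3) = 0.023.
df = n − 2 = 699.
t* = t_{0.01, 699} = 2.331694.
Margin = t* × SE = 2.331694 × 0.023 = 0.05363.
CI: -0.115 ± 0.05363 → (-0.169, -0.061).
With 98% confidence, each one-unit increase in residual sugar is associated with a change of between -0.169 and -0.061 points in wine quality rating.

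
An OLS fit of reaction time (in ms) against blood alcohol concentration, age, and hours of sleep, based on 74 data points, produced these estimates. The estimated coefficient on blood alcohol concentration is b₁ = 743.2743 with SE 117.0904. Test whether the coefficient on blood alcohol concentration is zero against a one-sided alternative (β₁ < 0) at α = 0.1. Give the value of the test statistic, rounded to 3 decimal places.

t = 6.348

H₀: β₁ = 0 vs H₁: β₁ < 0.
t = (b₁ − β₁⁰)/SE = 743.2743 / 117.0904 = 6.348.
df = n − k − 1 = 74 − 3 − 1 = 70.
One-sided p ≈ 1.0000, which is ≥ 0.1, so fail to reject H₀.
The data do not give significant evidence that the true slope on blood alcohol concentration is negative, holding the other predictors fixed.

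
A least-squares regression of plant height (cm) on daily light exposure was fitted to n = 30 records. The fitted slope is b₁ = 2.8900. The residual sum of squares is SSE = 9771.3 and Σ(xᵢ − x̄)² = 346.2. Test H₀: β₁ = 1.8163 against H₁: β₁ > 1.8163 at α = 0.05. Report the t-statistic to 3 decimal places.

MSE = SSE/(n − 2) = 9771.3/28 = 348.975.
SE(b₁) = √(MSE/Sₓₓ) = √(348.975/346.2) = 1.004.
t = (2.8900 − 1.8163) / 1.004 = 1.069.
df = n − 2 = 28.
One-sided p ≈ 0.1470, which is ≥ 0.05, so fail to reject H₀.
The data do not give significant evidence that the true slope on daily light exposure exceeds 1.8163 cm per unit.

t = 1.069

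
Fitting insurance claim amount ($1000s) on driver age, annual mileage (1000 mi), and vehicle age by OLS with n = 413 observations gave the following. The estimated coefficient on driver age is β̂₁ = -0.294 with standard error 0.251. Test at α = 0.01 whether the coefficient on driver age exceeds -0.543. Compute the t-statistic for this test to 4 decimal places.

t = 0.9920

H₀: β₁ = -0.543 vs H₁: β₁ > -0.543.
t = (β̂₁ − β₁⁰)/SE = (-0.294 − (-0.543)) / 0.251 = 0.9920.
df = n − k − 1 = 413 − 3 − 1 = 409.
One-sided p ≈ 0.1609, which is ≥ 0.01, so fail to reject H₀.
The data do not give significant evidence that the true slope on driver age exceeds -0.543 $1000s per unit, holding the other predictors fixed.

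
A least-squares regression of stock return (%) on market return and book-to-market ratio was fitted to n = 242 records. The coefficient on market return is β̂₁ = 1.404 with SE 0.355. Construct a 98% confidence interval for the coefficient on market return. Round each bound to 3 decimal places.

df = n − k − 1 = 242 − 2 − 1 = 239.
t* = t_{0.01, 239} = 2.342051.
Margin = t* × SE = 2.342051 × 0.355 = 0.83143.
CI: 1.404 ± 0.83143 → (0.573, 2.235).
With 98% confidence, each one-unit increase in market return is associated with a change of between 0.573 and 2.235 % in stock return, holding the other predictors fixed.

(0.573, 2.235)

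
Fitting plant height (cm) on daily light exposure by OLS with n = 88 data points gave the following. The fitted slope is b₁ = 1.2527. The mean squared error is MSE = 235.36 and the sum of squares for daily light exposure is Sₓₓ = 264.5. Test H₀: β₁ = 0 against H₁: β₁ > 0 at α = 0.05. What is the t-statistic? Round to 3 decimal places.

SE(b₁) = √(MSE/Sₓₓ) = √(235.36/264.5) = 0.943308.
t = 1.2527 / 0.943308 = 1.328.
df = n − 2 = 86.
One-sided p ≈ 0.0938, which is ≥ 0.05, so fail to reject H₀.
The data do not give significant evidence that the true slope on daily light exposure is positive.

t = 1.328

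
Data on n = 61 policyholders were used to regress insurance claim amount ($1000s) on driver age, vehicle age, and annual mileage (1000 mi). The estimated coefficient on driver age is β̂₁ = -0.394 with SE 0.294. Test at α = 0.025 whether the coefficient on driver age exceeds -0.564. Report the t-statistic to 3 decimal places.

H₀: β₁ = -0.564 vs H₁: β₁ > -0.564.
t = (β̂₁ − β₁⁰)/SE = (-0.394 − (-0.564)) / 0.294 = 0.578.
df = n − k − 1 = 61 − 3 − 1 = 57.
One-sided p ≈ 0.2827, which is ≥ 0.025, so fail to reject H₀.
The data do not give significant evidence that the true slope on driver age exceeds -0.564 $1000s per unit, holding the other predictors fixed.

t = 0.578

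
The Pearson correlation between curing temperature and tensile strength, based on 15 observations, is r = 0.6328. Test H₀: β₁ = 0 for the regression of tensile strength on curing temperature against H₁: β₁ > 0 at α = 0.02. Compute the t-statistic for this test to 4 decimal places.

t = r·√(n − 2)/√(1 − r²) = 0.6328·√13/√0.599564 = 2.9466.
df = n − 2 = 13.
One-sided p ≈ 0.0057, which is < 0.02, so reject H₀.
There is evidence of a linear association between curing temperature and tensile strength.

t = 2.9466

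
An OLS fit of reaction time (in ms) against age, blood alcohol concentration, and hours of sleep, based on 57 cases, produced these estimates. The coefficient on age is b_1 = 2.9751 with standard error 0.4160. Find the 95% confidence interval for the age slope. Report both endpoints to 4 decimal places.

(2.1407, 3.8095)

df = n − k − 1 = 57 − 3 − 1 = 53.
t* = t_{0.025, 53} = 2.005746.
Margin = t* × SE = 2.005746 × 0.4160 = 0.834390.
CI: 2.9751 ± 0.834390 → (2.1407, 3.8095).
With 95% confidence, each one-unit increase in age is associated with a change of between 2.1407 and 3.8095 ms in reaction time, holding the other predictors fixed.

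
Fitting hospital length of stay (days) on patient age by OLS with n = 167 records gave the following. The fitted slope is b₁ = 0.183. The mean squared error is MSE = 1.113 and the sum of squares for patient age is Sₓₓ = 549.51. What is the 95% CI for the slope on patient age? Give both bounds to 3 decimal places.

SE(b₁) = √(MSE/Sₓₓ) = √(1.113/549.51) = 0.0450049.
df = n − 2 = 165.
t* = t_{0.025, 165} = 1.974446.
Margin = t* × SE = 1.974446 × 0.0450049 = 0.08886.
CI: 0.183 ± 0.08886 → (0.094, 0.272).
With 95% confidence, each one-unit increase in patient age is associated with a change of between 0.094 and 0.272 days in hospital length of stay.

(0.094, 0.272)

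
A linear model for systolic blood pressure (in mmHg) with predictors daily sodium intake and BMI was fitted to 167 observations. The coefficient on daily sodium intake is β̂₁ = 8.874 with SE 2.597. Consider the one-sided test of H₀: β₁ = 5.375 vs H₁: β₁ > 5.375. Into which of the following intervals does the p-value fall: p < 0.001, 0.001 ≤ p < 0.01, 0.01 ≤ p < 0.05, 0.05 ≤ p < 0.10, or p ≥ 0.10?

0.05 ≤ p < 0.10

t = (8.874 − 5.375) / 2.597 = 1.347.
df = n − k − 1 = 167 − 2 − 1 = 164.
One-sided p = P(T_{164} > t) ≈ 0.0899.
So 0.05 ≤ p < 0.10.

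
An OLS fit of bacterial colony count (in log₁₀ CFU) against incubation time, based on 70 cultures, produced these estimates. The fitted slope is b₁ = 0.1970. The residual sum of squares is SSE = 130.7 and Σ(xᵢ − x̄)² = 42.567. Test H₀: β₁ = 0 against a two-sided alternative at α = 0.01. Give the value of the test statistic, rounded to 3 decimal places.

t = 0.927

MSE = SSE/(n − 2) = 130.7/68 = 1.92206.
SE(b₁) = √(MSE/Sₓₓ) = √(1.92206/42.567) = 0.212494.
t = 0.1970 / 0.212494 = 0.927.
df = n − 2 = 68.
Two-sided p ≈ 0.3572, which is ≥ 0.01, so fail to reject H₀.
The data do not give significant evidence of an association between incubation time and bacterial colony count.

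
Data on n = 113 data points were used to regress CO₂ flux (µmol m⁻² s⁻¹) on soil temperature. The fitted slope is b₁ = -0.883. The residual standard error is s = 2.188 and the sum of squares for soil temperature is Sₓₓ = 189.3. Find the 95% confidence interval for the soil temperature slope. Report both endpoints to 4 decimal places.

SE(b₁) = s/√Sₓₓ = 2.188/√189.3 = 0.159027.
df = n − 2 = 111.
t* = t_{0.025, 111} = 1.981567.
Margin = t* × SE = 1.981567 × 0.159027 = 0.315123.
CI: -0.883 ± 0.315123 → (-1.1981, -0.5679).
With 95% confidence, each one-unit increase in soil temperature is associated with a change of between -1.1981 and -0.5679 µmol m⁻² s⁻¹ in CO₂ flux.

(-1.1981, -0.5679)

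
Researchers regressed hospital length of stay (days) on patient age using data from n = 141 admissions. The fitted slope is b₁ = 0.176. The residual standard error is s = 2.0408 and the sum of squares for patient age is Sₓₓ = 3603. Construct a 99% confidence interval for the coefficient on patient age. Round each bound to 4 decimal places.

SE(b₁) = s/√Sₓₓ = 2.0408/√3603 = 0.0339992.
df = n − 2 = 139.
t* = t_{0.005, 139} = 2.611662.
Margin = t* × SE = 2.611662 × 0.0339992 = 0.088794.
CI: 0.176 ± 0.088794 → (0.0872, 0.2648).
With 99% confidence, each one-unit increase in patient age is associated with a change of between 0.0872 and 0.2648 days in hospital length of stay.

(0.0872, 0.2648)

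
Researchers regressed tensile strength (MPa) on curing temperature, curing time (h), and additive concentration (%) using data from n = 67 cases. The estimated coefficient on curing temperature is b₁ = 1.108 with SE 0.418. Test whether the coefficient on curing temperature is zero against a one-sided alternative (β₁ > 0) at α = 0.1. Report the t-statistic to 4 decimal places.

t = 2.6507

H₀: β₁ = 0 vs H₁: β₁ > 0.
t = (b₁ − β₁⁰)/SE = 1.108 / 0.418 = 2.6507.
df = n − k − 1 = 67 − 3 − 1 = 63.
One-sided p ≈ 0.0051, which is < 0.1, so reject H₀.
There is evidence that the true slope on curing temperature is positive, holding the other predictors fixed.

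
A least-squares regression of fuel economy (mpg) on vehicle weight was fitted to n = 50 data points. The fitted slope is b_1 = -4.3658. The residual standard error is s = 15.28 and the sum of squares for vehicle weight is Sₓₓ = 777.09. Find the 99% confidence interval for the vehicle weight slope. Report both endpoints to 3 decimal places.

(-5.836, -2.896)

SE(b_1) = s/√Sₓₓ = 15.28/√777.09 = 0.548135.
df = n − 2 = 48.
t* = t_{0.005, 48} = 2.682204.
Margin = t* × SE = 2.682204 × 0.548135 = 1.47021.
CI: -4.3658 ± 1.47021 → (-5.836, -2.896).
With 99% confidence, each one-unit increase in vehicle weight is associated with a change of between -5.836 and -2.896 mpg in fuel economy.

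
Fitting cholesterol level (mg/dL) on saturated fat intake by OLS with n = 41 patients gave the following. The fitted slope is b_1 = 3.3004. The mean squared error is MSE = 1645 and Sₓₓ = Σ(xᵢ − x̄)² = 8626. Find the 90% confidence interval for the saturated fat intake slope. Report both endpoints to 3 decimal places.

(2.565, 4.036)

SE(b_1) = √(MSE/Sₓₓ) = √(1645/8626) = 0.436695.
df = n − 2 = 39.
t* = t_{0.05, 39} = 1.684875.
Margin = t* × SE = 1.684875 × 0.436695 = 0.73578.
CI: 3.3004 ± 0.73578 → (2.565, 4.036).
With 90% confidence, each one-unit increase in saturated fat intake is associated with a change of between 2.565 and 4.036 mg/dL in cholesterol level.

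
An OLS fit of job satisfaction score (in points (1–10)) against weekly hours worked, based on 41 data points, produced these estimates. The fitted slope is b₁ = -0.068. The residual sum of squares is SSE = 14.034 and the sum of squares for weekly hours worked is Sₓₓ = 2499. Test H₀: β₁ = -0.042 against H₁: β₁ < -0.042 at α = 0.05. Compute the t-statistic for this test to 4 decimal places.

MSE = SSE/(n − 2) = 14.034/39 = 0.359846.
SE(b₁) = √(MSE/Sₓₓ) = √(0.359846/2499) = 0.0119998.
t = (-0.068 − (-0.042)) / 0.0119998 = -2.1667.
df = n − 2 = 39.
One-sided p ≈ 0.0182, which is < 0.05, so reject H₀.
There is evidence that the true slope on weekly hours worked is below -0.042 points (1–10) per unit.

t = -2.1667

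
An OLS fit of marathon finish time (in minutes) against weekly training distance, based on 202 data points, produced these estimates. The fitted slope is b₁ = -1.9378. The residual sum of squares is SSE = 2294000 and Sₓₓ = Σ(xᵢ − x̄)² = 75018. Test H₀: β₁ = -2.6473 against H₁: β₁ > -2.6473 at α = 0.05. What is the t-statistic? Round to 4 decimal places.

MSE = SSE/(n − 2) = 2294000/200 = 11470.
SE(b₁) = √(MSE/Sₓₓ) = √(11470/75018) = 0.39102.
t = (-1.9378 − (-2.6473)) / 0.39102 = 1.8145.
df = n − 2 = 200.
One-sided p ≈ 0.0356, which is < 0.05, so reject H₀.
There is evidence that the true slope on weekly training distance exceeds -2.6473 minutes per unit.

t = 1.8145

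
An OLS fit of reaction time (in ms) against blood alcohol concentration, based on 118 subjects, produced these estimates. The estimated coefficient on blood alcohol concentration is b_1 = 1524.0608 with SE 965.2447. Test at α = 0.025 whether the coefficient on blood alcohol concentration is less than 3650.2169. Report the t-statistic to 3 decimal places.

H₀: β₁ = 3650.2169 vs H₁: β₁ < 3650.2169.
t = (b_1 − β₁⁰)/SE = (1524.0608 − 3650.2169) / 965.2447 = -2.203.
df = n − 2 = 118 − 2 = 116.
One-sided p ≈ 0.0148, which is < 0.025, so reject H₀.
There is evidence that the true slope on blood alcohol concentration is below 3650.2169 ms per unit.

t = -2.203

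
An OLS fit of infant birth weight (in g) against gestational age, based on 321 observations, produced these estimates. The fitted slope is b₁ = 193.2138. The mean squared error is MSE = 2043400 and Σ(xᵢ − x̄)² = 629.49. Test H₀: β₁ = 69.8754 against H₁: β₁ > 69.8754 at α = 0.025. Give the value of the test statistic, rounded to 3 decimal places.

t = 2.165

SE(b₁) = √(MSE/Sₓₓ) = √(2.0434e+06/629.49) = 56.9747.
t = (193.2138 − 69.8754) / 56.9747 = 2.165.
df = n − 2 = 319.
One-sided p ≈ 0.0156, which is < 0.025, so reject H₀.
There is evidence that the true slope on gestational age exceeds 69.8754 g per unit.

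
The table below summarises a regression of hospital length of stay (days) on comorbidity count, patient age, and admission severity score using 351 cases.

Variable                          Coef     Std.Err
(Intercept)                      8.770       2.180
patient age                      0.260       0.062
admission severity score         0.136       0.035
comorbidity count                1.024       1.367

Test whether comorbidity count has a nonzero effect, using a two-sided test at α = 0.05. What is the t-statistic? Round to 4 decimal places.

t = 0.7491

Read off: b = 1.024, SE = 1.367 for comorbidity count.
H₀: β₁ = 0 vs H₁: β₁ ≠ 0.
t = 1.024 / 1.367 = 0.7491.
df = n − k − 1 = 351 − 3 − 1 = 347.
Two-sided p ≈ 0.4543, which is ≥ 0.05, so fail to reject H₀.
The data do not give significant evidence of an association between comorbidity count and hospital length of stay, after adjusting for the other predictors.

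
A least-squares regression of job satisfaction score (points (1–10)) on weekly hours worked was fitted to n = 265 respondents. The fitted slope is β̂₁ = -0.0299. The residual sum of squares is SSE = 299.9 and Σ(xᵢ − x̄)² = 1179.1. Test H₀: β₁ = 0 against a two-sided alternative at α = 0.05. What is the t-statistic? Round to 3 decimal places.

t = -0.961

MSE = SSE/(n − 2) = 299.9/263 = 1.1403.
SE(β̂₁) = √(MSE/Sₓₓ) = √(1.1403/1179.1) = 0.0310982.
t = -0.0299 / 0.0310982 = -0.961.
df = n − 2 = 263.
Two-sided p ≈ 0.3372, which is ≥ 0.05, so fail to reject H₀.
The data do not give significant evidence of an association between weekly hours worked and job satisfaction score.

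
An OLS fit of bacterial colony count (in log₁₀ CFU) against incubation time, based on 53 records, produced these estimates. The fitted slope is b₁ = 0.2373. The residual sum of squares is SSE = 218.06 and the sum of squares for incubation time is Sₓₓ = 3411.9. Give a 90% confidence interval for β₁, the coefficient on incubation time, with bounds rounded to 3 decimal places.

MSE = SSE/(n − 2) = 218.06/51 = 4.27569.
SE(b₁) = √(MSE/Sₓₓ) = √(4.27569/3411.9) = 0.0354001.
df = n − 2 = 51.
t* = t_{0.05, 51} = 1.675285.
Margin = t* × SE = 1.675285 × 0.0354001 = 0.05931.
CI: 0.2373 ± 0.05931 → (0.178, 0.297).
With 90% confidence, each one-unit increase in incubation time is associated with a change of between 0.178 and 0.297 log₁₀ CFU in bacterial colony count.

(0.178, 0.297)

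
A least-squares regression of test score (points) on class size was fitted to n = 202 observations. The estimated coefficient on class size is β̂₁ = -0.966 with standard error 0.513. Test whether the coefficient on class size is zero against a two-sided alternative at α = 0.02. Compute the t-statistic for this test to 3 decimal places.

t = -1.883

H₀: β₁ = 0 vs H₁: β₁ ≠ 0.
t = (β̂₁ − β₁⁰)/SE = -0.966 / 0.513 = -1.883.
df = n − 2 = 202 − 2 = 200.
Two-sided p ≈ 0.0611, which is ≥ 0.02, so fail to reject H₀.
The data do not give significant evidence of an association between class size and test score.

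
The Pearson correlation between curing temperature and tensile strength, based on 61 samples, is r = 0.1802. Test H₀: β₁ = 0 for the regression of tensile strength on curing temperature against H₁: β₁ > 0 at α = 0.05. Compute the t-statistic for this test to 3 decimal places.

t = r·√(n − 2)/√(1 − r²) = 0.1802·√59/√0.967528 = 1.407.
df = n − 2 = 59.
One-sided p ≈ 0.0823, which is ≥ 0.05, so fail to reject H₀.
The data do not give significant evidence of a linear association between curing temperature and tensile strength.

t = 1.407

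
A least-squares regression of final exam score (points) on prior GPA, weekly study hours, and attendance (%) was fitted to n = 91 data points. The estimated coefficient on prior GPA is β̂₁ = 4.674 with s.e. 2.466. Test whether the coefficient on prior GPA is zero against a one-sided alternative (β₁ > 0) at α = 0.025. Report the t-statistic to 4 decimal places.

H₀: β₁ = 0 vs H₁: β₁ > 0.
t = (β̂₁ − β₁⁰)/SE = 4.674 / 2.466 = 1.8954.
df = n − k − 1 = 91 − 3 − 1 = 87.
One-sided p ≈ 0.0307, which is ≥ 0.025, so fail to reject H₀.
The data do not give significant evidence that the true slope on prior GPA is positive, holding the other predictors fixed.

t = 1.8954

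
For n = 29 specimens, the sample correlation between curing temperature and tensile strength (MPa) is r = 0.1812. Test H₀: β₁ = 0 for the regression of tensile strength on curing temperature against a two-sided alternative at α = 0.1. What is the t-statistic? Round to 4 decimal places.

t = 0.9574

t = r·√(n − 2)/√(1 − r²) = 0.1812·√27/√0.967167 = 0.9574.
df = n − 2 = 27.
Two-sided p ≈ 0.3469, which is ≥ 0.1, so fail to reject H₀.
The data do not give significant evidence of a linear association between curing temperature and tensile strength.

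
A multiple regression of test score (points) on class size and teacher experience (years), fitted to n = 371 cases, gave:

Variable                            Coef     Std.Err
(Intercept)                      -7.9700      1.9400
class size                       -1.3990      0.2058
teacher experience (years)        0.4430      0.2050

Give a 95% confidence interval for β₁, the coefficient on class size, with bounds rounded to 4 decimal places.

Read off: b = -1.3990, SE = 0.2058 for class size.
df = n − k − 1 = 371 − 2 − 1 = 368.
t* = t_{0.025, 368} = 1.966431.
Margin = t* × SE = 1.966431 × 0.2058 = 0.404692.
CI: -1.3990 ± 0.404692 → (-1.8037, -0.9943).

(-1.8037, -0.9943)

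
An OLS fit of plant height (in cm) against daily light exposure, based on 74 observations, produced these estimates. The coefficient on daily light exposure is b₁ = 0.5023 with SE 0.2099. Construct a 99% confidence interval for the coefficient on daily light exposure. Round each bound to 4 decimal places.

(-0.0531, 1.0577)

df = n − 2 = 74 − 2 = 72.
t* = t_{0.005, 72} = 2.645852.
Margin = t* × SE = 2.645852 × 0.2099 = 0.555364.
CI: 0.5023 ± 0.555364 → (-0.0531, 1.0577).
With 99% confidence, each one-unit increase in daily light exposure is associated with a change of between -0.0531 and 1.0577 cm in plant height.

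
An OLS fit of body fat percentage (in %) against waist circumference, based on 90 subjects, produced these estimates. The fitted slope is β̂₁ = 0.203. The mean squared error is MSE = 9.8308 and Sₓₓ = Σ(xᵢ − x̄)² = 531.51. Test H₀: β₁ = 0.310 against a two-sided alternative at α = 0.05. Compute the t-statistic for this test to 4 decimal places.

SE(β̂₁) = √(MSE/Sₓₓ) = √(9.8308/531.51) = 0.136.
t = (0.203 − 0.310) / 0.136 = -0.7868.
df = n − 2 = 88.
Two-sided p ≈ 0.4335, which is ≥ 0.05, so fail to reject H₀.
The data are consistent with a true slope of 0.310 % per unit of waist circumference.

t = -0.7868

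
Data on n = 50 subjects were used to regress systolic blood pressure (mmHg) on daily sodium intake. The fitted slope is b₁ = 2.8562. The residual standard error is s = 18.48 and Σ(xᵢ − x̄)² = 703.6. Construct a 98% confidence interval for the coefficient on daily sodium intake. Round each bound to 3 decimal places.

(1.180, 4.533)

SE(b₁) = s/√Sₓₓ = 18.48/√703.6 = 0.696689.
df = n − 2 = 48.
t* = t_{0.01, 48} = 2.406581.
Margin = t* × SE = 2.406581 × 0.696689 = 1.67664.
CI: 2.8562 ± 1.67664 → (1.180, 4.533).
With 98% confidence, each one-unit increase in daily sodium intake is associated with a change of between 1.180 and 4.533 mmHg in systolic blood pressure.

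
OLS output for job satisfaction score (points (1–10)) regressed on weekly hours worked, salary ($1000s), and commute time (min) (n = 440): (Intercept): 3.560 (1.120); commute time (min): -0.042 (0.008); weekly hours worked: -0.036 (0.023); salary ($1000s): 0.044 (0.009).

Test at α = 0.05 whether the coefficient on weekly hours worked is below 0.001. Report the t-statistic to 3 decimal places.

t = -1.609

Read off: b = -0.036, SE = 0.023 for weekly hours worked.
H₀: β₁ = 0.001 vs H₁: β₁ < 0.001.
t = (-0.036 − 0.001) / 0.023 = -1.609.
df = n − k − 1 = 440 − 3 − 1 = 436.
One-sided p ≈ 0.0542, which is ≥ 0.05, so fail to reject H₀.
The data do not give significant evidence that the true slope on weekly hours worked is below 0.001 points (1–10) per unit, holding the other predictors fixed.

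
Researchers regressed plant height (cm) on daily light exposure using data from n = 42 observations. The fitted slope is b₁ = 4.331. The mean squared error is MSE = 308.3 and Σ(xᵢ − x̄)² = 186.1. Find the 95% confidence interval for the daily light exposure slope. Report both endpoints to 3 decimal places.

(1.730, 6.932)

SE(b₁) = √(MSE/Sₓₓ) = √(308.3/186.1) = 1.2871.
df = n − 2 = 40.
t* = t_{0.025, 40} = 2.021075.
Margin = t* × SE = 2.021075 × 1.2871 = 2.60133.
CI: 4.331 ± 2.60133 → (1.730, 6.932).
With 95% confidence, each one-unit increase in daily light exposure is associated with a change of between 1.730 and 6.932 cm in plant height.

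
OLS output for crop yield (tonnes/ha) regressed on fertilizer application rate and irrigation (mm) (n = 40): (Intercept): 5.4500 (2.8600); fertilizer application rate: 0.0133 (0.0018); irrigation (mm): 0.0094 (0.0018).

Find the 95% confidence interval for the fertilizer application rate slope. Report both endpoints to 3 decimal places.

(0.010, 0.017)

Read off: b = 0.0133, SE = 0.0018 for fertilizer application rate.
df = n − k − 1 = 40 − 2 − 1 = 37.
t* = t_{0.025, 37} = 2.026192.
Margin = t* × SE = 2.026192 × 0.0018 = 0.00365.
CI: 0.0133 ± 0.00365 → (0.010, 0.017).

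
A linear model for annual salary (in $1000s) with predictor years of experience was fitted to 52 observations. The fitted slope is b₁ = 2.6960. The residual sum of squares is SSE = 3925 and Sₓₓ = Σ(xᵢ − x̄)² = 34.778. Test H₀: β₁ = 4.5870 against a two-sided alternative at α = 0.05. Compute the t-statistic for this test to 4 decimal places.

MSE = SSE/(n − 2) = 3925/50 = 78.5.
SE(b₁) = √(MSE/Sₓₓ) = √(78.5/34.778) = 1.50239.
t = (2.6960 − 4.5870) / 1.50239 = -1.2587.
df = n − 2 = 50.
Two-sided p ≈ 0.2140, which is ≥ 0.05, so fail to reject H₀.
The data are consistent with a true slope of 4.5870 $1000s per unit of years of experience.

t = -1.2587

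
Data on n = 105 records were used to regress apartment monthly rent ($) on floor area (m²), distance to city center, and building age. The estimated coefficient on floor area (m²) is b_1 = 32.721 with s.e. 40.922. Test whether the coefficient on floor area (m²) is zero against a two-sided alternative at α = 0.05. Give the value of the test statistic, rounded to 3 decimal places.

t = 0.800

H₀: β₁ = 0 vs H₁: β₁ ≠ 0.
t = (b_1 − β₁⁰)/SE = 32.721 / 40.922 = 0.800.
df = n − k − 1 = 105 − 3 − 1 = 101.
Two-sided p ≈ 0.4258, which is ≥ 0.05, so fail to reject H₀.
The data do not give significant evidence of an association between floor area (m²) and apartment monthly rent, after adjusting for the other predictors.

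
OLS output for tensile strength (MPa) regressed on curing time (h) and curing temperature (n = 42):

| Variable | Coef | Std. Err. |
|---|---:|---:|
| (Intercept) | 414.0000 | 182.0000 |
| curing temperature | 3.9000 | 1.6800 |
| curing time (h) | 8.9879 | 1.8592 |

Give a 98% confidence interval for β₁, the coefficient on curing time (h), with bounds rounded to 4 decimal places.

(4.4778, 13.4980)

Read off: b = 8.9879, SE = 1.8592 for curing time (h).
df = n − k − 1 = 42 − 2 − 1 = 39.
t* = t_{0.01, 39} = 2.425841.
Margin = t* × SE = 2.425841 × 1.8592 = 4.510124.
CI: 8.9879 ± 4.510124 → (4.4778, 13.4980).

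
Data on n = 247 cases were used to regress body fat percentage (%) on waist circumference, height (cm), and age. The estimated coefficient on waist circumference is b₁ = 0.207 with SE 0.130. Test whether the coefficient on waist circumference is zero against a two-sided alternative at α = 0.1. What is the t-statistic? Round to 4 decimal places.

t = 1.5923

H₀: β₁ = 0 vs H₁: β₁ ≠ 0.
t = (b₁ − β₁⁰)/SE = 0.207 / 0.130 = 1.5923.
df = n − k − 1 = 247 − 3 − 1 = 243.
Two-sided p ≈ 0.1126, which is ≥ 0.1, so fail to reject H₀.
The data do not give significant evidence of an association between waist circumference and body fat percentage, after adjusting for the other predictors.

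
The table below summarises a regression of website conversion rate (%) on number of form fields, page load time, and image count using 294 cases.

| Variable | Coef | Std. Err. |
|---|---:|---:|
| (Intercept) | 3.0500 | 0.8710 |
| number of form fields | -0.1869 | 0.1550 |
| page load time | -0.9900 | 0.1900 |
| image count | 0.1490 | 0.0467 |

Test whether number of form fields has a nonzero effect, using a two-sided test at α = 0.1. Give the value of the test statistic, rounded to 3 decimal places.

Read off: b = -0.1869, SE = 0.1550 for number of form fields.
H₀: β₁ = 0 vs H₁: β₁ ≠ 0.
t = -0.1869 / 0.1550 = -1.206.
df = n − k − 1 = 294 − 3 − 1 = 290.
Two-sided p ≈ 0.2289, which is ≥ 0.1, so fail to reject H₀.
The data do not give significant evidence of an association between number of form fields and website conversion rate, after adjusting for the other predictors.

t = -1.206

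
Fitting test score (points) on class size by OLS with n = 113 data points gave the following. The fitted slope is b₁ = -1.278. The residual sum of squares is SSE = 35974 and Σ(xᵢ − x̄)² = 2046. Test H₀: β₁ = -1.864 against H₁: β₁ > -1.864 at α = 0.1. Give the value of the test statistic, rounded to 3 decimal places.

MSE = SSE/(n − 2) = 35974/111 = 324.09.
SE(b₁) = √(MSE/Sₓₓ) = √(324.09/2046) = 0.397997.
t = (-1.278 − (-1.864)) / 0.397997 = 1.472.
df = n − 2 = 111.
One-sided p ≈ 0.0719, which is < 0.1, so reject H₀.
There is evidence that the true slope on class size exceeds -1.864 points per unit.

t = 1.472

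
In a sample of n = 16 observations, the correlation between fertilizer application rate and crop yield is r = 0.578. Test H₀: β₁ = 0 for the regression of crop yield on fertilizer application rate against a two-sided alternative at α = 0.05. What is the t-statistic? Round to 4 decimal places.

t = 2.6502

t = r·√(n − 2)/√(1 − r²) = 0.578·√14/√0.665916 = 2.6502.
df = n − 2 = 14.
Two-sided p ≈ 0.0190, which is < 0.05, so reject H₀.
There is evidence of a linear association between fertilizer application rate and crop yield.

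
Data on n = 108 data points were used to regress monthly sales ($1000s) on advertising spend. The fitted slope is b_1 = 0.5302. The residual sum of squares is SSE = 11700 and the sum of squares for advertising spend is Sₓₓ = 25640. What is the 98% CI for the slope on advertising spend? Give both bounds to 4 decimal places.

MSE = SSE/(n − 2) = 11700/106 = 110.377.
SE(b_1) = √(MSE/Sₓₓ) = √(110.377/25640) = 0.0656117.
df = n − 2 = 106.
t* = t_{0.01, 106} = 2.362043.
Margin = t* × SE = 2.362043 × 0.0656117 = 0.154978.
CI: 0.5302 ± 0.154978 → (0.3752, 0.6852).
With 98% confidence, each one-unit increase in advertising spend is associated with a change of between 0.3752 and 0.6852 $1000s in monthly sales.

(0.3752, 0.6852)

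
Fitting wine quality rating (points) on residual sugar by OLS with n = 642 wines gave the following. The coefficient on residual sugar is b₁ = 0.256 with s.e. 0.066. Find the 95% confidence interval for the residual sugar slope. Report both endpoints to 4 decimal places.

df = n − 2 = 642 − 2 = 640.
t* = t_{0.025, 640} = 1.963678.
Margin = t* × SE = 1.963678 × 0.066 = 0.129603.
CI: 0.256 ± 0.129603 → (0.1264, 0.3856).
With 95% confidence, each one-unit increase in residual sugar is associated with a change of between 0.1264 and 0.3856 points in wine quality rating.

(0.1264, 0.3856)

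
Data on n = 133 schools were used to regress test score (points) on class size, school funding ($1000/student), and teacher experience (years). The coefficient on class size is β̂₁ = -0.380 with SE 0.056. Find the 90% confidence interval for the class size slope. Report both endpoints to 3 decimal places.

df = n − k − 1 = 133 − 3 − 1 = 129.
t* = t_{0.05, 129} = 1.656752.
Margin = t* × SE = 1.656752 × 0.056 = 0.09278.
CI: -0.380 ± 0.09278 → (-0.473, -0.287).
With 90% confidence, each one-unit increase in class size is associated with a change of between -0.473 and -0.287 points in test score, holding the other predictors fixed.

(-0.473, -0.287)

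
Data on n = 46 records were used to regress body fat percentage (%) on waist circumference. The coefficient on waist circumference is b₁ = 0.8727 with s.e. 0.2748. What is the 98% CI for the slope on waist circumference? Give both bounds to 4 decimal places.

(0.2093, 1.5361)

df = n − 2 = 46 − 2 = 44.
t* = t_{0.01, 44} = 2.414134.
Margin = t* × SE = 2.414134 × 0.2748 = 0.663404.
CI: 0.8727 ± 0.663404 → (0.2093, 1.5361).
With 98% confidence, each one-unit increase in waist circumference is associated with a change of between 0.2093 and 1.5361 % in body fat percentage.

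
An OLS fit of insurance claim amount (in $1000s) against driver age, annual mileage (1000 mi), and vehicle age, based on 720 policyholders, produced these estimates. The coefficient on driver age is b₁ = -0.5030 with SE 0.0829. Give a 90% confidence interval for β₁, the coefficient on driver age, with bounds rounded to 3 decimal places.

df = n − k − 1 = 720 − 3 − 1 = 716.
t* = t_{0.05, 716} = 1.646985.
Margin = t* × SE = 1.646985 × 0.0829 = 0.13654.
CI: -0.5030 ± 0.13654 → (-0.640, -0.366).
With 90% confidence, each one-unit increase in driver age is associated with a change of between -0.640 and -0.366 $1000s in insurance claim amount, holding the other predictors fixed.

(-0.640, -0.366)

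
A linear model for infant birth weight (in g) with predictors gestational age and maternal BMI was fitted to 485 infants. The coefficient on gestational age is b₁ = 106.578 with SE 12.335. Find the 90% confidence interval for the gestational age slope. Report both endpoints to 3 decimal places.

df = n − k − 1 = 485 − 2 − 1 = 482.
t* = t_{0.05, 482} = 1.648021.
Margin = t* × SE = 1.648021 × 12.335 = 20.32834.
CI: 106.578 ± 20.32834 → (86.250, 126.906).
With 90% confidence, each one-unit increase in gestational age is associated with a change of between 86.250 and 126.906 g in infant birth weight, holding the other predictors fixed.

(86.250, 126.906)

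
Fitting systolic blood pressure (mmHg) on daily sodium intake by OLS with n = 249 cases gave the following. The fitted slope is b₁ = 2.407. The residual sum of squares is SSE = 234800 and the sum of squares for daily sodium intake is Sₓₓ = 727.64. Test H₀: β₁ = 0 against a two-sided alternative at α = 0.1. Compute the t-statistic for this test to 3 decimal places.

t = 2.106

MSE = SSE/(n − 2) = 234800/247 = 950.607.
SE(b₁) = √(MSE/Sₓₓ) = √(950.607/727.64) = 1.14299.
t = 2.407 / 1.14299 = 2.106.
df = n − 2 = 247.
Two-sided p ≈ 0.0362, which is < 0.1, so reject H₀.
There is evidence that daily sodium intake is associated with systolic blood pressure.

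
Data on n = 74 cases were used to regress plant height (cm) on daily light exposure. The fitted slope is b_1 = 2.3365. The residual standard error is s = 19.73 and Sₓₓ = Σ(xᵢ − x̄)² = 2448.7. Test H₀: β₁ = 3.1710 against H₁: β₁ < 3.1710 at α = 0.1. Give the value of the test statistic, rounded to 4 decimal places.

t = -2.0930

SE(b_1) = s/√Sₓₓ = 19.73/√2448.7 = 0.398712.
t = (2.3365 − 3.1710) / 0.398712 = -2.0930.
df = n − 2 = 72.
One-sided p ≈ 0.0199, which is < 0.1, so reject H₀.
There is evidence that the true slope on daily light exposure is below 3.1710 cm per unit.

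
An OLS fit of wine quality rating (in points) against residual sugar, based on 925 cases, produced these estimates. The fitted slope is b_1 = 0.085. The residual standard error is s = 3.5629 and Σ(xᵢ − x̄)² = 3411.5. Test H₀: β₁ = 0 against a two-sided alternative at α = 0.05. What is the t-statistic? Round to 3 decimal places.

t = 1.393

SE(b_1) = s/√Sₓₓ = 3.5629/√3411.5 = 0.0610002.
t = 0.085 / 0.0610002 = 1.393.
df = n − 2 = 923.
Two-sided p ≈ 0.1638, which is ≥ 0.05, so fail to reject H₀.
The data do not give significant evidence of an association between residual sugar and wine quality rating.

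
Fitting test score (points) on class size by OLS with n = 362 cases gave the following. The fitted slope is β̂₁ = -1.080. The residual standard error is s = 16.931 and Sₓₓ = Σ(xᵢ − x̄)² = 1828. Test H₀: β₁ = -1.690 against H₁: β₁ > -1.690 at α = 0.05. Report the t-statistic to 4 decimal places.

SE(β̂₁) = s/√Sₓₓ = 16.931/√1828 = 0.395999.
t = (-1.080 − (-1.690)) / 0.395999 = 1.5404.
df = n − 2 = 360.
One-sided p ≈ 0.0622, which is ≥ 0.05, so fail to reject H₀.
The data do not give significant evidence that the true slope on class size exceeds -1.690 points per unit.

t = 1.5404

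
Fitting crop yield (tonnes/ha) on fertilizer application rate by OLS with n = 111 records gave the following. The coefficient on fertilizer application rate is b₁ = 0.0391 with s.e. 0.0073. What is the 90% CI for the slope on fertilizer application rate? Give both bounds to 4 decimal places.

(0.0270, 0.0512)

df = n − 2 = 111 − 2 = 109.
t* = t_{0.05, 109} = 1.658953.
Margin = t* × SE = 1.658953 × 0.0073 = 0.012110.
CI: 0.0391 ± 0.012110 → (0.0270, 0.0512).
With 90% confidence, each one-unit increase in fertilizer application rate is associated with a change of between 0.0270 and 0.0512 tonnes/ha in crop yield.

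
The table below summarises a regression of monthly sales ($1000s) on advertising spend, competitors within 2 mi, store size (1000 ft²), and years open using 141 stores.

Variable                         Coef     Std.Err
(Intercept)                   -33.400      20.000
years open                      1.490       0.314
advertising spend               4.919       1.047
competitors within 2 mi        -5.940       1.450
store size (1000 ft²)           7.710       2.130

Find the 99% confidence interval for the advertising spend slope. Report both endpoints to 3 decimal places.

Read off: b = 4.919, SE = 1.047 for advertising spend.
df = n − k − 1 = 141 − 4 − 1 = 136.
t* = t_{0.005, 136} = 2.612463.
Margin = t* × SE = 2.612463 × 1.047 = 2.73525.
CI: 4.919 ± 2.73525 → (2.184, 7.654).

(2.184, 7.654)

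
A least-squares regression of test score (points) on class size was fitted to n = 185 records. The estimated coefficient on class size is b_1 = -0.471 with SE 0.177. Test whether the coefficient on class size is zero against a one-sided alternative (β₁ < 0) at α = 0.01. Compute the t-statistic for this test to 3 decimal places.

H₀: β₁ = 0 vs H₁: β₁ < 0.
t = (b_1 − β₁⁰)/SE = -0.471 / 0.177 = -2.661.
df = n − 2 = 185 − 2 = 183.
One-sided p ≈ 0.0042, which is < 0.01, so reject H₀.
There is evidence that the true slope on class size is negative.

t = -2.661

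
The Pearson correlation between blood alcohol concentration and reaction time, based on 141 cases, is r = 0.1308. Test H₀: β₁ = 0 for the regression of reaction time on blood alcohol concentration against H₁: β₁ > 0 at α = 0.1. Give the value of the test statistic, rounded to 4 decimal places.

t = 1.5555

t = r·√(n − 2)/√(1 − r²) = 0.1308·√139/√0.982891 = 1.5555.
df = n − 2 = 139.
One-sided p ≈ 0.0611, which is < 0.1, so reject H₀.
There is evidence of a linear association between blood alcohol concentration and reaction time.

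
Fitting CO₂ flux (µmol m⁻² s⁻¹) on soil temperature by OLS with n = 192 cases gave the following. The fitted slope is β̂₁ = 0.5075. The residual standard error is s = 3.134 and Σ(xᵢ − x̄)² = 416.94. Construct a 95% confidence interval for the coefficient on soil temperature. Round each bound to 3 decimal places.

(0.205, 0.810)

SE(β̂₁) = s/√Sₓₓ = 3.134/√416.94 = 0.153484.
df = n − 2 = 190.
t* = t_{0.025, 190} = 1.972528.
Margin = t* × SE = 1.972528 × 0.153484 = 0.30275.
CI: 0.5075 ± 0.30275 → (0.205, 0.810).
With 95% confidence, each one-unit increase in soil temperature is associated with a change of between 0.205 and 0.810 µmol m⁻² s⁻¹ in CO₂ flux.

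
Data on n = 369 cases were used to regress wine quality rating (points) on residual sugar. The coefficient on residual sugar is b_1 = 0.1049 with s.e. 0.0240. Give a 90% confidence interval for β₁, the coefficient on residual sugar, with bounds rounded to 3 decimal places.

df = n − 2 = 369 − 2 = 367.
t* = t_{0.05, 367} = 1.649016.
Margin = t* × SE = 1.649016 × 0.0240 = 0.03958.
CI: 0.1049 ± 0.03958 → (0.065, 0.144).
With 90% confidence, each one-unit increase in residual sugar is associated with a change of between 0.065 and 0.144 points in wine quality rating.

(0.065, 0.144)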